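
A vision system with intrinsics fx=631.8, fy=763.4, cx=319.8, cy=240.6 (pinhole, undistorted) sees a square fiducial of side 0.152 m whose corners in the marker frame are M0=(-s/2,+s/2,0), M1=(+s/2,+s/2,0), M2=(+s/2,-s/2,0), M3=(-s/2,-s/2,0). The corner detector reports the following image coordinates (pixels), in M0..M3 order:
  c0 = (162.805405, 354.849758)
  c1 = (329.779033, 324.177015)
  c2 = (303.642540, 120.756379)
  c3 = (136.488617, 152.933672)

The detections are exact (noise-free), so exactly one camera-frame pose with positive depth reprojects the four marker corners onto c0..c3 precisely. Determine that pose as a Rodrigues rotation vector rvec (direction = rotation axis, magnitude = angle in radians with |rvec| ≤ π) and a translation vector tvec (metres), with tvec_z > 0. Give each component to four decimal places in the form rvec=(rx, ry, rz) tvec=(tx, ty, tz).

rvec=(0.0102, 0.0257, -0.1539) tvec=(-0.0778, -0.0017, 0.5658)

Intrinsics K: fx=631.8, fy=763.4, cx=319.8, cy=240.6
Marker side s = 0.152 m; corners in marker frame (Z=0):
  M0 = (-0.0760, +0.0760, 0)
  M1 = (+0.0760, +0.0760, 0)
  M2 = (+0.0760, -0.0760, 0)
  M3 = (-0.0760, -0.0760, 0)
Detected image corners:
  c0 = (162.805405, 354.849758) px
  c1 = (329.779033, 324.177015) px
  c2 = (303.642540, 120.756379) px
  c3 = (136.488617, 152.933672) px
Planar DLT: solve 8×8 A·h = b for H (H[2,2]=1):
  H  [+1088.23587 +175.90736 +232.89740]
  H  [-217.83842 +1336.76061 +238.34588]
  H  [-0.04660 +0.01442 +1.00000]
B = K⁻¹H; ‖b₁‖=1.767496, ‖b₂‖=1.767496; λ = 2/(‖b₁‖+‖b₂‖) = 0.565772, sign → tz>0 ⇒ λ=+0.565772
r₁ = λ·B[:,0] = (+0.98785,-0.15313,-0.02637); r₂ = λ·B[:,1] = (+0.15340,+0.98813,+0.00816)
r₃ = r₁×r₂ = (+0.02481,-0.01210,+0.99962); SVD([r₁ r₂ r₃]) → R = UVᵀ:
  R  [+0.98785 +0.15340 +0.02481]
  R  [-0.15313 +0.98813 -0.01210]
  R  [-0.02637 +0.00816 +0.99962]
t = (-0.07782, -0.00167, +0.56577) m
tr R = 2.975604; θ = arccos((tr R − 1)/2) = 0.156352 rad = 8.958°
axis k = ((R−Rᵀ)₃₂, (R−Rᵀ)₁₃, (R−Rᵀ)₂₁) / (2 sinθ) = (+0.065049, +0.164317, -0.984260)
rvec = θ·k = (+0.010171, +0.025691, -0.153891)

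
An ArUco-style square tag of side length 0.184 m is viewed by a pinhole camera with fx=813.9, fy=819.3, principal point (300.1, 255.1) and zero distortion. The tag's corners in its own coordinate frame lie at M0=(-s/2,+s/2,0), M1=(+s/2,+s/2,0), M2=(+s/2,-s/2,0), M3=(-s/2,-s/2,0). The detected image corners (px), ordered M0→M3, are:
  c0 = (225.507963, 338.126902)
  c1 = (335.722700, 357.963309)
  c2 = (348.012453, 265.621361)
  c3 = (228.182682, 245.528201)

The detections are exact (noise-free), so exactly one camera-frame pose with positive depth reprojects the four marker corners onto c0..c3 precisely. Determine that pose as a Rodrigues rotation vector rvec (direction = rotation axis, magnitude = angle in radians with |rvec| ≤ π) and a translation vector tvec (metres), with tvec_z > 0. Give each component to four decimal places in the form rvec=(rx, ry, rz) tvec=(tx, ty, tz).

Intrinsics K: fx=813.9, fy=819.3, cx=300.1, cy=255.1
Marker side s = 0.184 m; corners in marker frame (Z=0):
  M0 = (-0.0920, +0.0920, 0)
  M1 = (+0.0920, +0.0920, 0)
  M2 = (+0.0920, -0.0920, 0)
  M3 = (-0.0920, -0.0920, 0)
Detected image corners:
  c0 = (225.507963, 338.126902) px
  c1 = (335.722700, 357.963309) px
  c2 = (348.012453, 265.621361) px
  c3 = (228.182682, 245.528201) px
Planar DLT: solve 8×8 A·h = b for H (H[2,2]=1):
  H  [+600.76778 +87.20407 +283.76886]
  H  [+83.77299 +638.06937 +303.64459]
  H  [-0.08185 +0.44898 +1.00000]
B = K⁻¹H; ‖b₁‖=0.783148, ‖b₂‖=0.783148; λ = 2/(‖b₁‖+‖b₂‖) = 1.276898, sign → tz>0 ⇒ λ=+1.276898
r₁ = λ·B[:,0] = (+0.98106,+0.16310,-0.10451); r₂ = λ·B[:,1] = (-0.07458,+0.81594,+0.57331)
r₃ = r₁×r₂ = (+0.17878,-0.55465,+0.81265); SVD([r₁ r₂ r₃]) → R = UVᵀ:
  R  [+0.98106 -0.07458 +0.17878]
  R  [+0.16310 +0.81594 -0.55465]
  R  [-0.10451 +0.57331 +0.81265]
t = (-0.02562, +0.07566, +1.27690) m
tr R = 2.609644; θ = arccos((tr R − 1)/2) = 0.635420 rad = 36.407°
axis k = ((R−Rᵀ)₃₂, (R−Rᵀ)₁₃, (R−Rᵀ)₂₁) / (2 sinθ) = (+0.950237, +0.238658, +0.200231)
rvec = θ·k = (+0.603800, +0.151648, +0.127231)

rvec=(0.6038, 0.1516, 0.1272) tvec=(-0.0256, 0.0757, 1.2769)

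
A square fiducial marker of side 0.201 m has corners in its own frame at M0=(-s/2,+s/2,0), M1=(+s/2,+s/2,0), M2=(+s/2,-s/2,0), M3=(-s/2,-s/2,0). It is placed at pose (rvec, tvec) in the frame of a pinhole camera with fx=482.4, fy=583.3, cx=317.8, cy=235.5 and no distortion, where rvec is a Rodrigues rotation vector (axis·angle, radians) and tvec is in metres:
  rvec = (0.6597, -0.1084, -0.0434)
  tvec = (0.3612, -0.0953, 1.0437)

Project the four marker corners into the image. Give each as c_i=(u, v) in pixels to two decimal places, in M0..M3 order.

Intrinsics K: fx=482.4, fy=583.3, cx=317.8, cy=235.5
Marker side s = 0.201 m; corners in marker frame (Z=0):
  M0 = (-0.1005, +0.1005, 0)
  M1 = (+0.1005, +0.1005, 0)
  M2 = (+0.1005, -0.1005, 0)
  M3 = (-0.1005, -0.1005, 0)
rvec = (0.6597, -0.1084, -0.0434), |rvec| = θ = 0.66995 rad = 38.386°
Rodrigues: sinθ=0.62095, 1−cosθ=0.21615; R = I + sinθ·[k]× + (1−cosθ)·[k]×²:
    [+0.99343 +0.00579 -0.11426]
    [-0.07466 +0.78951 -0.60918]
    [+0.08668 +0.61371 +0.78476]
t = (0.3612, -0.0953, 1.0437) m
M0: Pc = R·M0+t = (+0.26194, -0.00845, +1.09667); u = 482.4·(+0.26194)/1.09667 + 317.8 = 433.0224, v = 583.3·(-0.00845)/1.09667 + 235.5 = 231.0052
M1: Pc = R·M1+t = (+0.46162, -0.02346, +1.11409); u = 482.4·(+0.46162)/1.11409 + 317.8 = 517.6819, v = 583.3·(-0.02346)/1.11409 + 235.5 = 223.2182
M2: Pc = R·M2+t = (+0.46046, -0.18215, +0.99073); u = 482.4·(+0.46046)/0.99073 + 317.8 = 542.0027, v = 583.3·(-0.18215)/0.99073 + 235.5 = 128.2585
M3: Pc = R·M3+t = (+0.26078, -0.16714, +0.97331); u = 482.4·(+0.26078)/0.97331 + 317.8 = 447.0490, v = 583.3·(-0.16714)/0.97331 + 235.5 = 135.3327

c0=(433.02, 231.01) c1=(517.68, 223.22) c2=(542.00, 128.26) c3=(447.05, 135.33)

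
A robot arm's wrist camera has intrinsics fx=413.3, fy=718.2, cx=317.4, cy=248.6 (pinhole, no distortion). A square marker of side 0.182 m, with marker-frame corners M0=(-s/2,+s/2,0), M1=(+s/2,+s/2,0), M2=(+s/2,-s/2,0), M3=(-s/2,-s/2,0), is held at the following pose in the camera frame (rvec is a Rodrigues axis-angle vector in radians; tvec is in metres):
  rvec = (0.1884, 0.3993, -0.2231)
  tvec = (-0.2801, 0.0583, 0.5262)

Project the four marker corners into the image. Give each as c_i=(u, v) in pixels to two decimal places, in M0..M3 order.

c0=(73.96, 450.33) c1=(172.82, 433.71) c2=(125.67, 180.80) c3=(28.63, 231.94)

Intrinsics K: fx=413.3, fy=718.2, cx=317.4, cy=248.6
Marker side s = 0.182 m; corners in marker frame (Z=0):
  M0 = (-0.0910, +0.0910, 0)
  M1 = (+0.0910, +0.0910, 0)
  M2 = (+0.0910, -0.0910, 0)
  M3 = (-0.0910, -0.0910, 0)
rvec = (0.1884, 0.3993, -0.2231), |rvec| = θ = 0.49468 rad = 28.343°
Rodrigues: sinθ=0.47475, 1−cosθ=0.11988; R = I + sinθ·[k]× + (1−cosθ)·[k]×²:
    [+0.89751 +0.25096 +0.36262]
    [-0.17726 +0.95823 -0.22445]
    [-0.40380 +0.13717 +0.90450]
t = (-0.2801, 0.0583, 0.5262) m
M0: Pc = R·M0+t = (-0.33894, +0.16163, +0.57543); u = 413.3·(-0.33894)/0.57543 + 317.4 = 73.9605, v = 718.2·(+0.16163)/0.57543 + 248.6 = 450.3317
M1: Pc = R·M1+t = (-0.17559, +0.12937, +0.50194); u = 413.3·(-0.17559)/0.50194 + 317.4 = 172.8181, v = 718.2·(+0.12937)/0.50194 + 248.6 = 433.7078
M2: Pc = R·M2+t = (-0.22126, -0.04503, +0.47697); u = 413.3·(-0.22126)/0.47697 + 317.4 = 125.6724, v = 718.2·(-0.04503)/0.47697 + 248.6 = 180.7971
M3: Pc = R·M3+t = (-0.38461, -0.01277, +0.55046); u = 413.3·(-0.38461)/0.55046 + 317.4 = 28.6257, v = 718.2·(-0.01277)/0.55046 + 248.6 = 231.9410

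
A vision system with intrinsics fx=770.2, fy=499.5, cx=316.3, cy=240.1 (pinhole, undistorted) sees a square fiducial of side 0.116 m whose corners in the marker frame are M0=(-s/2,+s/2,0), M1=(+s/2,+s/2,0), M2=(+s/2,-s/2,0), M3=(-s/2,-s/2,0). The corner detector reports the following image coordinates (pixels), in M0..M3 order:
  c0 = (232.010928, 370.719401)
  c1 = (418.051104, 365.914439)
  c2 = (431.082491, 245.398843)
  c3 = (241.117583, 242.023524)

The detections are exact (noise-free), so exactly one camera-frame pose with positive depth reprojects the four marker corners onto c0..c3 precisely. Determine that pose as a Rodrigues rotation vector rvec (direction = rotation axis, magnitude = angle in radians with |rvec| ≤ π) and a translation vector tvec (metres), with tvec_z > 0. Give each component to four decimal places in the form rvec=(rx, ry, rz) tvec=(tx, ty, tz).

rvec=(0.1043, -0.2603, 0.0422) tvec=(0.0102, 0.0609, 0.4566)

Intrinsics K: fx=770.2, fy=499.5, cx=316.3, cy=240.1
Marker side s = 0.116 m; corners in marker frame (Z=0):
  M0 = (-0.0580, +0.0580, 0)
  M1 = (+0.0580, +0.0580, 0)
  M2 = (+0.0580, -0.0580, 0)
  M3 = (-0.0580, -0.0580, 0)
Detected image corners:
  c0 = (232.010928, 370.719401) px
  c1 = (418.051104, 365.914439) px
  c2 = (431.082491, 245.398843) px
  c3 = (241.117583, 242.023524) px
Planar DLT: solve 8×8 A·h = b for H (H[2,2]=1):
  H  [+1807.98786 -25.45024 +333.58927]
  H  [+166.96228 +1138.31808 +306.77328]
  H  [+0.56717 +0.21336 +1.00000]
B = K⁻¹H; ‖b₁‖=2.190118, ‖b₂‖=2.190118; λ = 2/(‖b₁‖+‖b₂‖) = 0.456596, sign → tz>0 ⇒ λ=+0.456596
r₁ = λ·B[:,0] = (+0.96548,+0.02814,+0.25897); r₂ = λ·B[:,1] = (-0.05509,+0.99372,+0.09742)
r₃ = r₁×r₂ = (-0.25460,-0.10832,+0.96096); SVD([r₁ r₂ r₃]) → R = UVᵀ:
  R  [+0.96548 -0.05509 -0.25460]
  R  [+0.02814 +0.99372 -0.10832]
  R  [+0.25897 +0.09742 +0.96096]
t = (+0.01025, +0.06095, +0.45660) m
tr R = 2.920155; θ = arccos((tr R − 1)/2) = 0.283518 rad = 16.244°
axis k = ((R−Rᵀ)₃₂, (R−Rᵀ)₁₃, (R−Rᵀ)₂₁) / (2 sinθ) = (+0.367744, -0.917949, +0.148777)
rvec = θ·k = (+0.104262, -0.260255, +0.042181)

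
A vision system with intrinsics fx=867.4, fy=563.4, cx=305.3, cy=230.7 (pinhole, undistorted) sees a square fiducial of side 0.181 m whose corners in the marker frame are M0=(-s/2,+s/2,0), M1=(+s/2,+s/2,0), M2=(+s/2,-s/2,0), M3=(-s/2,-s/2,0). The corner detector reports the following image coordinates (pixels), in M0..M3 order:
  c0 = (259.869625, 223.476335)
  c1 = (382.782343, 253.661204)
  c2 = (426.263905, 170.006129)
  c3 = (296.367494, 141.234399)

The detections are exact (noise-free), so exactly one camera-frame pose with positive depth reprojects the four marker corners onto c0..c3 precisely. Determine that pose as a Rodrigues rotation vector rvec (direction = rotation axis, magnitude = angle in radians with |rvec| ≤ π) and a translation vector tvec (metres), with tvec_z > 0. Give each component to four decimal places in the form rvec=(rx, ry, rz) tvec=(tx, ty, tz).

rvec=(0.2528, 0.2595, 0.3251) tvec=(0.0457, -0.0671, 1.1482)

Intrinsics K: fx=867.4, fy=563.4, cx=305.3, cy=230.7
Marker side s = 0.181 m; corners in marker frame (Z=0):
  M0 = (-0.0905, +0.0905, 0)
  M1 = (+0.0905, +0.0905, 0)
  M2 = (+0.0905, -0.0905, 0)
  M3 = (-0.0905, -0.0905, 0)
Detected image corners:
  c0 = (259.869625, 223.476335) px
  c1 = (382.782343, 253.661204) px
  c2 = (426.263905, 170.006129) px
  c3 = (296.367494, 141.234399) px
Planar DLT: solve 8×8 A·h = b for H (H[2,2]=1):
  H  [+635.77260 -136.10035 +339.83104]
  H  [+127.05531 +507.02008 +197.78102]
  H  [-0.18212 +0.24762 +1.00000]
B = K⁻¹H; ‖b₁‖=0.870941, ‖b₂‖=0.870941; λ = 2/(‖b₁‖+‖b₂‖) = 1.148183, sign → tz>0 ⇒ λ=+1.148183
r₁ = λ·B[:,0] = (+0.91518,+0.34456,-0.20911); r₂ = λ·B[:,1] = (-0.28023,+0.91686,+0.28432)
r₃ = r₁×r₂ = (+0.28969,-0.20160,+0.93565); SVD([r₁ r₂ r₃]) → R = UVᵀ:
  R  [+0.91518 -0.28023 +0.28969]
  R  [+0.34456 +0.91686 -0.20160]
  R  [-0.20911 +0.28432 +0.93565]
t = (+0.04571, -0.06709, +1.14818) m
tr R = 2.767687; θ = arccos((tr R − 1)/2) = 0.486781 rad = 27.890°
axis k = ((R−Rᵀ)₃₂, (R−Rᵀ)₁₃, (R−Rᵀ)₂₁) / (2 sinθ) = (+0.519386, +0.533157, +0.667819)
rvec = θ·k = (+0.252827, +0.259531, +0.325081)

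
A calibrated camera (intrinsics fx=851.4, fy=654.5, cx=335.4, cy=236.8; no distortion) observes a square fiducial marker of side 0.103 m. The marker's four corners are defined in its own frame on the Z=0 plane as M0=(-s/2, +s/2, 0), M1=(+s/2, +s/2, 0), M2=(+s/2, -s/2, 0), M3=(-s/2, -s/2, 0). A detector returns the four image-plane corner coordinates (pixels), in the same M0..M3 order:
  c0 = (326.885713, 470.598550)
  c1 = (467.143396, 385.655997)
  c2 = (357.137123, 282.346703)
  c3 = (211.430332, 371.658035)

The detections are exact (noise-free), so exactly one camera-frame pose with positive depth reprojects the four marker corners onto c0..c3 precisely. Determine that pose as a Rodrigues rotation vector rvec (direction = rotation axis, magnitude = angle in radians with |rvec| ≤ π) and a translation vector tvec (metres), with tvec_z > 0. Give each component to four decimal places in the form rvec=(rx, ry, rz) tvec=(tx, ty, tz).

rvec=(0.2032, -0.0404, -0.6757) tvec=(0.0035, 0.1039, 0.4789)

Intrinsics K: fx=851.4, fy=654.5, cx=335.4, cy=236.8
Marker side s = 0.103 m; corners in marker frame (Z=0):
  M0 = (-0.0515, +0.0515, 0)
  M1 = (+0.0515, +0.0515, 0)
  M2 = (+0.0515, -0.0515, 0)
  M3 = (-0.0515, -0.0515, 0)
Detected image corners:
  c0 = (326.885713, 470.598550) px
  c1 = (467.143396, 385.655997) px
  c2 = (357.137123, 282.346703) px
  c3 = (211.430332, 371.658035) px
Planar DLT: solve 8×8 A·h = b for H (H[2,2]=1):
  H  [+1367.19184 +1236.69427 +341.63970]
  H  [-868.06625 +1139.27166 +378.78581]
  H  [-0.05993 +0.41726 +1.00000]
B = K⁻¹H; ‖b₁‖=2.088219, ‖b₂‖=2.088219; λ = 2/(‖b₁‖+‖b₂‖) = 0.478877, sign → tz>0 ⇒ λ=+0.478877
r₁ = λ·B[:,0] = (+0.78030,-0.62475,-0.02870); r₂ = λ·B[:,1] = (+0.61687,+0.76128,+0.19982)
r₃ = r₁×r₂ = (-0.10299,-0.17362,+0.97941); SVD([r₁ r₂ r₃]) → R = UVᵀ:
  R  [+0.78030 +0.61687 -0.10299]
  R  [-0.62475 +0.76128 -0.17362]
  R  [-0.02870 +0.19982 +0.97941]
t = (+0.00351, +0.10389, +0.47888) m
tr R = 2.520984; θ = arccos((tr R − 1)/2) = 0.706726 rad = 40.492°
axis k = ((R−Rᵀ)₃₂, (R−Rᵀ)₁₃, (R−Rᵀ)₂₁) / (2 sinθ) = (+0.287547, -0.057199, -0.956057)
rvec = θ·k = (+0.203217, -0.040424, -0.675670)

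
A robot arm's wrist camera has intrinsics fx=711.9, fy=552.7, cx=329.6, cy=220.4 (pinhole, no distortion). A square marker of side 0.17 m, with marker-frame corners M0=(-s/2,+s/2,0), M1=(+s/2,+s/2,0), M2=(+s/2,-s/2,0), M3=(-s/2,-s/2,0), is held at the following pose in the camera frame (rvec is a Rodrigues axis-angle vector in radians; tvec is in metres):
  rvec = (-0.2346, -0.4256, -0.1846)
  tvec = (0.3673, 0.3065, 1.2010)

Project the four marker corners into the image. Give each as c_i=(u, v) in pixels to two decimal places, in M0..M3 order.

c0=(521.94, 412.18) c1=(599.13, 390.95) c2=(570.59, 314.94) c3=(493.70, 330.92)

Intrinsics K: fx=711.9, fy=552.7, cx=329.6, cy=220.4
Marker side s = 0.17 m; corners in marker frame (Z=0):
  M0 = (-0.0850, +0.0850, 0)
  M1 = (+0.0850, +0.0850, 0)
  M2 = (+0.0850, -0.0850, 0)
  M3 = (-0.0850, -0.0850, 0)
rvec = (-0.2346, -0.4256, -0.1846), |rvec| = θ = 0.51986 rad = 29.786°
Rodrigues: sinθ=0.49675, 1−cosθ=0.13211; R = I + sinθ·[k]× + (1−cosθ)·[k]×²:
    [+0.89480 +0.22521 -0.38552]
    [-0.12759 +0.95644 +0.26258]
    [+0.42786 -0.18577 +0.88455]
t = (0.3673, 0.3065, 1.2010) m
M0: Pc = R·M0+t = (+0.31038, +0.39864, +1.14884); u = 711.9·(+0.31038)/1.14884 + 329.6 = 521.9355, v = 552.7·(+0.39864)/1.14884 + 220.4 = 412.1841
M1: Pc = R·M1+t = (+0.46250, +0.37695, +1.22158); u = 711.9·(+0.46250)/1.22158 + 329.6 = 599.1316, v = 552.7·(+0.37695)/1.22158 + 220.4 = 390.9512
M2: Pc = R·M2+t = (+0.42422, +0.21436, +1.25316); u = 711.9·(+0.42422)/1.25316 + 329.6 = 570.5901, v = 552.7·(+0.21436)/1.25316 + 220.4 = 314.9416
M3: Pc = R·M3+t = (+0.27210, +0.23605, +1.18042); u = 711.9·(+0.27210)/1.18042 + 329.6 = 493.7005, v = 552.7·(+0.23605)/1.18042 + 220.4 = 330.9228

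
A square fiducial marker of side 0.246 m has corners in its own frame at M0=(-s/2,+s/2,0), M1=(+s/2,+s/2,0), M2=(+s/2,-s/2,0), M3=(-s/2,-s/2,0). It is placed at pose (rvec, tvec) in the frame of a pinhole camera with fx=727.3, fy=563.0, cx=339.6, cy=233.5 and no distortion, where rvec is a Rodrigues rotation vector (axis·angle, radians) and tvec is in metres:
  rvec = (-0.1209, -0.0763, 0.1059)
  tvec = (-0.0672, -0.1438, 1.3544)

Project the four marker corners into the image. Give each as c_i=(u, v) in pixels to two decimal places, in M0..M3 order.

Intrinsics K: fx=727.3, fy=563.0, cx=339.6, cy=233.5
Marker side s = 0.246 m; corners in marker frame (Z=0):
  M0 = (-0.1230, +0.1230, 0)
  M1 = (+0.1230, +0.1230, 0)
  M2 = (+0.1230, -0.1230, 0)
  M3 = (-0.1230, -0.1230, 0)
rvec = (-0.1209, -0.0763, 0.1059), |rvec| = θ = 0.17791 rad = 10.194°
Rodrigues: sinθ=0.17698, 1−cosθ=0.01578; R = I + sinθ·[k]× + (1−cosθ)·[k]×²:
    [+0.99150 -0.10074 -0.08228]
    [+0.10994 +0.98712 +0.11623]
    [+0.06951 -0.12429 +0.98981]
t = (-0.0672, -0.1438, 1.3544) m
M0: Pc = R·M0+t = (-0.20155, -0.03591, +1.33056); u = 727.3·(-0.20155)/1.33056 + 339.6 = 229.4325, v = 563.0·(-0.03591)/1.33056 + 233.5 = 218.3065
M1: Pc = R·M1+t = (+0.04236, -0.00886, +1.34766); u = 727.3·(+0.04236)/1.34766 + 339.6 = 362.4627, v = 563.0·(-0.00886)/1.34766 + 233.5 = 229.7980
M2: Pc = R·M2+t = (+0.06715, -0.25169, +1.37824); u = 727.3·(+0.06715)/1.37824 + 339.6 = 375.0333, v = 563.0·(-0.25169)/1.37824 + 233.5 = 130.6854
M3: Pc = R·M3+t = (-0.17676, -0.27874, +1.36114); u = 727.3·(-0.17676)/1.36114 + 339.6 = 245.1494, v = 563.0·(-0.27874)/1.36114 + 233.5 = 118.2069

c0=(229.43, 218.31) c1=(362.46, 229.80) c2=(375.03, 130.69) c3=(245.15, 118.21)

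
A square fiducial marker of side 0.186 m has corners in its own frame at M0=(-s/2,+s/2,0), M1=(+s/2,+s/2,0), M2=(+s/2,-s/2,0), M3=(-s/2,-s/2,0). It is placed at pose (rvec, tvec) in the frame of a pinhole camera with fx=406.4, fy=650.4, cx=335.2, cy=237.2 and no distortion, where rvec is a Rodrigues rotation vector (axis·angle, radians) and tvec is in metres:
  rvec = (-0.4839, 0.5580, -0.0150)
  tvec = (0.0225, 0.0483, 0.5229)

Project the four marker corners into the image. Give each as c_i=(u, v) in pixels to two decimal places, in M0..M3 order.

Intrinsics K: fx=406.4, fy=650.4, cx=335.2, cy=237.2
Marker side s = 0.186 m; corners in marker frame (Z=0):
  M0 = (-0.0930, +0.0930, 0)
  M1 = (+0.0930, +0.0930, 0)
  M2 = (+0.0930, -0.0930, 0)
  M3 = (-0.0930, -0.0930, 0)
rvec = (-0.4839, 0.5580, -0.0150), |rvec| = θ = 0.73875 rad = 42.327°
Rodrigues: sinθ=0.67336, 1−cosθ=0.26069; R = I + sinθ·[k]× + (1−cosθ)·[k]×²:
    [+0.85116 -0.11531 +0.51208]
    [-0.14265 +0.88804 +0.43707]
    [-0.50515 -0.44507 +0.73942]
t = (0.0225, 0.0483, 0.5229) m
M0: Pc = R·M0+t = (-0.06738, +0.14415, +0.52849); u = 406.4·(-0.06738)/0.52849 + 335.2 = 283.3843, v = 650.4·(+0.14415)/0.52849 + 237.2 = 414.6084
M1: Pc = R·M1+t = (+0.09093, +0.11762, +0.43453); u = 406.4·(+0.09093)/0.43453 + 335.2 = 420.2479, v = 650.4·(+0.11762)/0.43453 + 237.2 = 413.2544
M2: Pc = R·M2+t = (+0.11238, -0.04755, +0.51731); u = 406.4·(+0.11238)/0.51731 + 335.2 = 423.4868, v = 650.4·(-0.04755)/0.51731 + 237.2 = 177.4114
M3: Pc = R·M3+t = (-0.04593, -0.02102, +0.61127); u = 406.4·(-0.04593)/0.61127 + 335.2 = 304.6605, v = 650.4·(-0.02102)/0.61127 + 237.2 = 214.8330

c0=(283.38, 414.61) c1=(420.25, 413.25) c2=(423.49, 177.41) c3=(304.66, 214.83)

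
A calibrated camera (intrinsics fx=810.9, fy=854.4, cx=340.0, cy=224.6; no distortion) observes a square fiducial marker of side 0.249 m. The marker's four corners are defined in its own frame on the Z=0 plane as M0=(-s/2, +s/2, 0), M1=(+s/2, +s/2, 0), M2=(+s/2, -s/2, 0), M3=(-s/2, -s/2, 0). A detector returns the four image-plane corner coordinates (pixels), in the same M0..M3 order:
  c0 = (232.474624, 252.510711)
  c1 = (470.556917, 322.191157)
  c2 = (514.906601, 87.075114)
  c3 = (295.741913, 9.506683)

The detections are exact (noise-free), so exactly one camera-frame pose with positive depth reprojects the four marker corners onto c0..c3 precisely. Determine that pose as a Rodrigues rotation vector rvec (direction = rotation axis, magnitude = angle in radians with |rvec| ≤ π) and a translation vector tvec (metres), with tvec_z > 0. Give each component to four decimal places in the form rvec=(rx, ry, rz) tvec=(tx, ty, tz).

Intrinsics K: fx=810.9, fy=854.4, cx=340.0, cy=224.6
Marker side s = 0.249 m; corners in marker frame (Z=0):
  M0 = (-0.1245, +0.1245, 0)
  M1 = (+0.1245, +0.1245, 0)
  M2 = (+0.1245, -0.1245, 0)
  M3 = (-0.1245, -0.1245, 0)
Detected image corners:
  c0 = (232.474624, 252.510711) px
  c1 = (470.556917, 322.191157) px
  c2 = (514.906601, 87.075114) px
  c3 = (295.741913, 9.506683) px
Planar DLT: solve 8×8 A·h = b for H (H[2,2]=1):
  H  [+999.70671 -321.31248 +382.47702]
  H  [+332.98427 +912.52918 +164.64624]
  H  [+0.21898 -0.28077 +1.00000]
B = K⁻¹H; ‖b₁‖=1.208392, ‖b₂‖=1.208392; λ = 2/(‖b₁‖+‖b₂‖) = 0.827546, sign → tz>0 ⇒ λ=+0.827546
r₁ = λ·B[:,0] = (+0.94425,+0.27488,+0.18122); r₂ = λ·B[:,1] = (-0.23049,+0.94493,-0.23235)
r₃ = r₁×r₂ = (-0.23511,+0.17763,+0.95560); SVD([r₁ r₂ r₃]) → R = UVᵀ:
  R  [+0.94425 -0.23049 -0.23511]
  R  [+0.27488 +0.94493 +0.17763]
  R  [+0.18122 -0.23235 +0.95560]
t = (+0.04335, -0.05807, +0.82755) m
tr R = 2.844774; θ = arccos((tr R − 1)/2) = 0.396581 rad = 22.722°
axis k = ((R−Rᵀ)₃₂, (R−Rᵀ)₁₃, (R−Rᵀ)₂₁) / (2 sinθ) = (-0.530696, -0.538912, +0.654168)
rvec = θ·k = (-0.210464, -0.213722, +0.259431)

rvec=(-0.2105, -0.2137, 0.2594) tvec=(0.0433, -0.0581, 0.8275)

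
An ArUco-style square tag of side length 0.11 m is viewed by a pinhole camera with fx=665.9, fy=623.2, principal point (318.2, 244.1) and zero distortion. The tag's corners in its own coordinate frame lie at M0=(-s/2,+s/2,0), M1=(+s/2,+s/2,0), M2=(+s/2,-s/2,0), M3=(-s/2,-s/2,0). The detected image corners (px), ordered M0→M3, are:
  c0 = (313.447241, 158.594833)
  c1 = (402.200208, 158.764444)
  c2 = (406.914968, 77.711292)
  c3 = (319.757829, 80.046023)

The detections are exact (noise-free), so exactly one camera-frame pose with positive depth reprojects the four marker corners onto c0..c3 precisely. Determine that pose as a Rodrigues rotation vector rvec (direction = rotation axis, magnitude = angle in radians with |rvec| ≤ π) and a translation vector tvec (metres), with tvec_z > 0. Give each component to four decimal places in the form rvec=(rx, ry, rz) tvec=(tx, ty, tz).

rvec=(-0.1588, 0.2354, 0.0537) tvec=(0.0514, -0.1657, 0.8213)

Intrinsics K: fx=665.9, fy=623.2, cx=318.2, cy=244.1
Marker side s = 0.11 m; corners in marker frame (Z=0):
  M0 = (-0.0550, +0.0550, 0)
  M1 = (+0.0550, +0.0550, 0)
  M2 = (+0.0550, -0.0550, 0)
  M3 = (-0.0550, -0.0550, 0)
Detected image corners:
  c0 = (313.447241, 158.594833) px
  c1 = (402.200208, 158.764444) px
  c2 = (406.914968, 77.711292) px
  c3 = (319.757829, 80.046023) px
Planar DLT: solve 8×8 A·h = b for H (H[2,2]=1):
  H  [+695.75199 -116.20868 +359.91174]
  H  [-44.13784 +703.54918 +118.38616]
  H  [-0.28778 -0.18298 +1.00000]
B = K⁻¹H; ‖b₁‖=1.217582, ‖b₂‖=1.217582; λ = 2/(‖b₁‖+‖b₂‖) = 0.821300, sign → tz>0 ⇒ λ=+0.821300
r₁ = λ·B[:,0] = (+0.97106,+0.03441,-0.23635); r₂ = λ·B[:,1] = (-0.07152,+0.98605,-0.15028)
r₃ = r₁×r₂ = (+0.22788,+0.16283,+0.95998); SVD([r₁ r₂ r₃]) → R = UVᵀ:
  R  [+0.97106 -0.07152 +0.22788]
  R  [+0.03441 +0.98605 +0.16283]
  R  [-0.23635 -0.15028 +0.95998]
t = (+0.05145, -0.16568, +0.82130) m
tr R = 2.917088; θ = arccos((tr R − 1)/2) = 0.288949 rad = 16.556°
axis k = ((R−Rᵀ)₃₂, (R−Rᵀ)₁₃, (R−Rᵀ)₂₁) / (2 sinθ) = (-0.549431, +0.814603, +0.185868)
rvec = θ·k = (-0.158758, +0.235379, +0.053706)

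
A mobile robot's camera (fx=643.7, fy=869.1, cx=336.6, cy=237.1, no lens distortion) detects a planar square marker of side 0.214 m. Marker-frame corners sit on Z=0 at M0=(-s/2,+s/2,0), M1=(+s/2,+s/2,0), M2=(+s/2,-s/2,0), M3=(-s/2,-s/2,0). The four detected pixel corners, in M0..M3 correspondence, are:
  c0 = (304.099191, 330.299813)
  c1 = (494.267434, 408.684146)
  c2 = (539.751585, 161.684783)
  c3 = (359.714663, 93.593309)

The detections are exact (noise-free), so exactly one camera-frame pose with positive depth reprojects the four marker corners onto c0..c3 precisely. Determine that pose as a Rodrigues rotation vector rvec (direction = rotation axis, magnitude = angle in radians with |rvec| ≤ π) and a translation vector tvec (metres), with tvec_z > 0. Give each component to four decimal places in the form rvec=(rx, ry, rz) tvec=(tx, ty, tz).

rvec=(-0.2185, 0.0502, 0.2940) tvec=(0.0979, 0.0061, 0.7203)

Intrinsics K: fx=643.7, fy=869.1, cx=336.6, cy=237.1
Marker side s = 0.214 m; corners in marker frame (Z=0):
  M0 = (-0.1070, +0.1070, 0)
  M1 = (+0.1070, +0.1070, 0)
  M2 = (+0.1070, -0.1070, 0)
  M3 = (-0.1070, -0.1070, 0)
Detected image corners:
  c0 = (304.099191, 330.299813) px
  c1 = (494.267434, 408.684146) px
  c2 = (539.751585, 161.684783) px
  c3 = (359.714663, 93.593309) px
Planar DLT: solve 8×8 A·h = b for H (H[2,2]=1):
  H  [+816.63865 -358.05883 +424.12216]
  H  [+313.62061 +1058.67857 +244.42046]
  H  [-0.11215 -0.28639 +1.00000]
B = K⁻¹H; ‖b₁‖=1.388363, ‖b₂‖=1.388363; λ = 2/(‖b₁‖+‖b₂‖) = 0.720273, sign → tz>0 ⇒ λ=+0.720273
r₁ = λ·B[:,0] = (+0.95602,+0.28195,-0.08078); r₂ = λ·B[:,1] = (-0.29279,+0.93366,-0.20628)
r₃ = r₁×r₂ = (+0.01726,+0.22086,+0.97515); SVD([r₁ r₂ r₃]) → R = UVᵀ:
  R  [+0.95602 -0.29279 +0.01726]
  R  [+0.28195 +0.93366 +0.22086]
  R  [-0.08078 -0.20628 +0.97515]
t = (+0.09793, +0.00607, +0.72027) m
tr R = 2.864838; θ = arccos((tr R − 1)/2) = 0.369747 rad = 21.185°
axis k = ((R−Rᵀ)₃₂, (R−Rᵀ)₁₃, (R−Rᵀ)₂₁) / (2 sinθ) = (-0.590981, +0.135636, +0.795201)
rvec = θ·k = (-0.218513, +0.050151, +0.294023)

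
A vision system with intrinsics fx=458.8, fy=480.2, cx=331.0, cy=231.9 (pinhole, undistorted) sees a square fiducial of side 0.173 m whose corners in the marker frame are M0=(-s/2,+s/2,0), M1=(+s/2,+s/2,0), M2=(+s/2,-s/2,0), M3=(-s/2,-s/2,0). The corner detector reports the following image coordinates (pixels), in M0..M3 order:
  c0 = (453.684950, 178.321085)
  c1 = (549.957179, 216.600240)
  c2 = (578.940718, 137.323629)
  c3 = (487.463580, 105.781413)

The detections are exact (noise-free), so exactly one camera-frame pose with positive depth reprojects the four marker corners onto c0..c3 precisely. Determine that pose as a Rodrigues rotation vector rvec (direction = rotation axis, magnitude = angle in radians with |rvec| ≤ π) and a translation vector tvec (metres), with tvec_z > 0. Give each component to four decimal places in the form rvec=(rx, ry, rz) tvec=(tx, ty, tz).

Intrinsics K: fx=458.8, fy=480.2, cx=331.0, cy=231.9
Marker side s = 0.173 m; corners in marker frame (Z=0):
  M0 = (-0.0865, +0.0865, 0)
  M1 = (+0.0865, +0.0865, 0)
  M2 = (+0.0865, -0.0865, 0)
  M3 = (-0.0865, -0.0865, 0)
Detected image corners:
  c0 = (453.684950, 178.321085) px
  c1 = (549.957179, 216.600240) px
  c2 = (578.940718, 137.323629) px
  c3 = (487.463580, 105.781413) px
Planar DLT: solve 8×8 A·h = b for H (H[2,2]=1):
  H  [+372.94026 -391.14751 +516.73322]
  H  [+148.96303 +373.69550 +157.68476]
  H  [-0.32695 -0.40456 +1.00000]
B = K⁻¹H; ‖b₁‖=1.194102, ‖b₂‖=1.194102; λ = 2/(‖b₁‖+‖b₂‖) = 0.837450, sign → tz>0 ⇒ λ=+0.837450
r₁ = λ·B[:,0] = (+0.87827,+0.39201,-0.27381); r₂ = λ·B[:,1] = (-0.46954,+0.81532,-0.33879)
r₃ = r₁×r₂ = (+0.09043,+0.42612,+0.90014); SVD([r₁ r₂ r₃]) → R = UVᵀ:
  R  [+0.87827 -0.46954 +0.09043]
  R  [+0.39201 +0.81532 +0.42612]
  R  [-0.27381 -0.33879 +0.90014]
t = (+0.33902, -0.12943, +0.83745) m
tr R = 2.593727; θ = arccos((tr R − 1)/2) = 0.648711 rad = 37.168°
axis k = ((R−Rᵀ)₃₂, (R−Rᵀ)₁₃, (R−Rᵀ)₂₁) / (2 sinθ) = (-0.633037, +0.301442, +0.713019)
rvec = θ·k = (-0.410658, +0.195549, +0.462543)

rvec=(-0.4107, 0.1955, 0.4625) tvec=(0.3390, -0.1294, 0.8374)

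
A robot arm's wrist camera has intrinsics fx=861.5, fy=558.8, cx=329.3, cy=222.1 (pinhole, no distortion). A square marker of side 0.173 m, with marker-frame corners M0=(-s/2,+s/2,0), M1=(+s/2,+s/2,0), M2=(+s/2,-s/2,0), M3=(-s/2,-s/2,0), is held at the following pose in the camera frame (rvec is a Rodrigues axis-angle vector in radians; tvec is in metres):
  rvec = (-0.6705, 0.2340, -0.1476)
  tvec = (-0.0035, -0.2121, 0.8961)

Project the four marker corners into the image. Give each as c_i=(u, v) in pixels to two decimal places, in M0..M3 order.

c0=(247.13, 139.24) c1=(417.84, 111.80) c2=(398.00, 44.66) c3=(247.15, 71.01)

Intrinsics K: fx=861.5, fy=558.8, cx=329.3, cy=222.1
Marker side s = 0.173 m; corners in marker frame (Z=0):
  M0 = (-0.0865, +0.0865, 0)
  M1 = (+0.0865, +0.0865, 0)
  M2 = (+0.0865, -0.0865, 0)
  M3 = (-0.0865, -0.0865, 0)
rvec = (-0.6705, 0.2340, -0.1476), |rvec| = θ = 0.72534 rad = 41.559°
Rodrigues: sinθ=0.66339, 1−cosθ=0.25172; R = I + sinθ·[k]× + (1−cosθ)·[k]×²:
    [+0.96338 +0.05993 +0.26137]
    [-0.21006 +0.77448 +0.59671]
    [-0.16666 -0.62976 +0.75870]
t = (-0.0035, -0.2121, 0.8961) m
M0: Pc = R·M0+t = (-0.08165, -0.12694, +0.85604); u = 861.5·(-0.08165)/0.85604 + 329.3 = 247.1308, v = 558.8·(-0.12694)/0.85604 + 222.1 = 139.2388
M1: Pc = R·M1+t = (+0.08502, -0.16328, +0.82721); u = 861.5·(+0.08502)/0.82721 + 329.3 = 417.8399, v = 558.8·(-0.16328)/0.82721 + 222.1 = 111.8015
M2: Pc = R·M2+t = (+0.07465, -0.29726, +0.93616); u = 861.5·(+0.07465)/0.93616 + 329.3 = 397.9955, v = 558.8·(-0.29726)/0.93616 + 222.1 = 44.6616
M3: Pc = R·M3+t = (-0.09202, -0.26092, +0.96499); u = 861.5·(-0.09202)/0.96499 + 329.3 = 247.1525, v = 558.8·(-0.26092)/0.96499 + 222.1 = 71.0073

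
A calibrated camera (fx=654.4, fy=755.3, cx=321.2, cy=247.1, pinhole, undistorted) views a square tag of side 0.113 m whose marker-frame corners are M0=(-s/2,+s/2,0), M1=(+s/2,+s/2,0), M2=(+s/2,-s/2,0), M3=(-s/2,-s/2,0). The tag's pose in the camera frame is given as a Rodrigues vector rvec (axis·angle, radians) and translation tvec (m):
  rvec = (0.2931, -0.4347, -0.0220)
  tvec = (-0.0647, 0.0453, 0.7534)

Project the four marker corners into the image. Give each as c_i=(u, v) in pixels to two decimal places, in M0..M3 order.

c0=(217.45, 352.49) c1=(308.19, 337.34) c2=(311.65, 233.67) c3=(217.05, 242.75)

Intrinsics K: fx=654.4, fy=755.3, cx=321.2, cy=247.1
Marker side s = 0.113 m; corners in marker frame (Z=0):
  M0 = (-0.0565, +0.0565, 0)
  M1 = (+0.0565, +0.0565, 0)
  M2 = (+0.0565, -0.0565, 0)
  M3 = (-0.0565, -0.0565, 0)
rvec = (0.2931, -0.4347, -0.0220), |rvec| = θ = 0.52474 rad = 30.066°
Rodrigues: sinθ=0.50099, 1−cosθ=0.13455; R = I + sinθ·[k]× + (1−cosθ)·[k]×²:
    [+0.90743 -0.04125 -0.41817]
    [-0.08326 +0.95779 -0.27516]
    [+0.41187 +0.28451 +0.86569]
t = (-0.0647, 0.0453, 0.7534) m
M0: Pc = R·M0+t = (-0.11830, +0.10412, +0.74620); u = 654.4·(-0.11830)/0.74620 + 321.2 = 217.4537, v = 755.3·(+0.10412)/0.74620 + 247.1 = 352.4884
M1: Pc = R·M1+t = (-0.01576, +0.09471, +0.79275); u = 654.4·(-0.01576)/0.79275 + 321.2 = 308.1895, v = 755.3·(+0.09471)/0.79275 + 247.1 = 337.3370
M2: Pc = R·M2+t = (-0.01110, -0.01352, +0.76060); u = 654.4·(-0.01110)/0.76060 + 321.2 = 311.6503, v = 755.3·(-0.01352)/0.76060 + 247.1 = 233.6750
M3: Pc = R·M3+t = (-0.11364, -0.00411, +0.71405); u = 654.4·(-0.11364)/0.71405 + 321.2 = 217.0548, v = 755.3·(-0.00411)/0.71405 + 247.1 = 242.7519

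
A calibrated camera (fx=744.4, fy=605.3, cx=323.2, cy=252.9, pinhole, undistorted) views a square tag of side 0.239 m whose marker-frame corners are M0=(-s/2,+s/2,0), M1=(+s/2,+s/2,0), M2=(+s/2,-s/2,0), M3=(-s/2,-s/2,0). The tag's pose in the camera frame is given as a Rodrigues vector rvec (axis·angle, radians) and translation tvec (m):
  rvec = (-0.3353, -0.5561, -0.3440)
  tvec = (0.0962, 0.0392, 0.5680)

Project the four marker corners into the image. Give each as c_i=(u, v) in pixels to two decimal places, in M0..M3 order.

Intrinsics K: fx=744.4, fy=605.3, cx=323.2, cy=252.9
Marker side s = 0.239 m; corners in marker frame (Z=0):
  M0 = (-0.1195, +0.1195, 0)
  M1 = (+0.1195, +0.1195, 0)
  M2 = (+0.1195, -0.1195, 0)
  M3 = (-0.1195, -0.1195, 0)
rvec = (-0.3353, -0.5561, -0.3440), |rvec| = θ = 0.73485 rad = 42.104°
Rodrigues: sinθ=0.67048, 1−cosθ=0.25807; R = I + sinθ·[k]× + (1−cosθ)·[k]×²:
    [+0.79566 +0.40297 -0.45226]
    [-0.22476 +0.88972 +0.39735]
    [+0.56251 -0.21451 +0.79848]
t = (0.0962, 0.0392, 0.5680) m
M0: Pc = R·M0+t = (+0.04927, +0.17238, +0.47515); u = 744.4·(+0.04927)/0.47515 + 323.2 = 400.3968, v = 605.3·(+0.17238)/0.47515 + 252.9 = 472.4981
M1: Pc = R·M1+t = (+0.23944, +0.11866, +0.60959); u = 744.4·(+0.23944)/0.60959 + 323.2 = 615.5894, v = 605.3·(+0.11866)/0.60959 + 252.9 = 370.7288
M2: Pc = R·M2+t = (+0.14313, -0.09398, +0.66085); u = 744.4·(+0.14313)/0.66085 + 323.2 = 484.4200, v = 605.3·(-0.09398)/0.66085 + 252.9 = 166.8205
M3: Pc = R·M3+t = (-0.04704, -0.04026, +0.52641); u = 744.4·(-0.04704)/0.52641 + 323.2 = 256.6858, v = 605.3·(-0.04026)/0.52641 + 252.9 = 206.6032

c0=(400.40, 472.50) c1=(615.59, 370.73) c2=(484.42, 166.82) c3=(256.69, 206.60)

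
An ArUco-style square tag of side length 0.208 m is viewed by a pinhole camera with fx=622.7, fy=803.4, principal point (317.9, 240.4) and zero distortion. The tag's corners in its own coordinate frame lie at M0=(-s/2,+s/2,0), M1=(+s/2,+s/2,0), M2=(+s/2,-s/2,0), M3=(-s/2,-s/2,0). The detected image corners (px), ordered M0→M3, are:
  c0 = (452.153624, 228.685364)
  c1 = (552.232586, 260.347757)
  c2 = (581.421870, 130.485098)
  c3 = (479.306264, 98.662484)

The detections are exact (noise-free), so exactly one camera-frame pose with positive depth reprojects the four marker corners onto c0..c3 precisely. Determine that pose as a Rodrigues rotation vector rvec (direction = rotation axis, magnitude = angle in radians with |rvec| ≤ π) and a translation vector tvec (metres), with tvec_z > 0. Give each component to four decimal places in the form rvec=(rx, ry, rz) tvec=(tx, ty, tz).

rvec=(0.1127, 0.0347, 0.2403) tvec=(0.3985, -0.0939, 1.2522)

Intrinsics K: fx=622.7, fy=803.4, cx=317.9, cy=240.4
Marker side s = 0.208 m; corners in marker frame (Z=0):
  M0 = (-0.1040, +0.1040, 0)
  M1 = (+0.1040, +0.1040, 0)
  M2 = (+0.1040, -0.1040, 0)
  M3 = (-0.1040, -0.1040, 0)
Detected image corners:
  c0 = (452.153624, 228.685364) px
  c1 = (552.232586, 260.347757) px
  c2 = (581.421870, 130.485098) px
  c3 = (479.306264, 98.662484) px
Planar DLT: solve 8×8 A·h = b for H (H[2,2]=1):
  H  [+477.42679 -87.81412 +516.05621]
  H  [+149.62381 +641.28440 +180.14095]
  H  [-0.01660 +0.09223 +1.00000]
B = K⁻¹H; ‖b₁‖=0.798585, ‖b₂‖=0.798585; λ = 2/(‖b₁‖+‖b₂‖) = 1.252214, sign → tz>0 ⇒ λ=+1.252214
r₁ = λ·B[:,0] = (+0.97069,+0.23943,-0.02079); r₂ = λ·B[:,1] = (-0.23555,+0.96498,+0.11549)
r₃ = r₁×r₂ = (+0.04771,-0.10721,+0.99309); SVD([r₁ r₂ r₃]) → R = UVᵀ:
  R  [+0.97069 -0.23555 +0.04771]
  R  [+0.23943 +0.96498 -0.10721]
  R  [-0.02079 +0.11549 +0.99309]
t = (+0.39848, -0.09392, +1.25221) m
tr R = 2.928759; θ = arccos((tr R − 1)/2) = 0.267709 rad = 15.339°
axis k = ((R−Rᵀ)₃₂, (R−Rᵀ)₁₃, (R−Rᵀ)₂₁) / (2 sinθ) = (+0.420935, +0.129478, +0.897802)
rvec = θ·k = (+0.112688, +0.034663, +0.240350)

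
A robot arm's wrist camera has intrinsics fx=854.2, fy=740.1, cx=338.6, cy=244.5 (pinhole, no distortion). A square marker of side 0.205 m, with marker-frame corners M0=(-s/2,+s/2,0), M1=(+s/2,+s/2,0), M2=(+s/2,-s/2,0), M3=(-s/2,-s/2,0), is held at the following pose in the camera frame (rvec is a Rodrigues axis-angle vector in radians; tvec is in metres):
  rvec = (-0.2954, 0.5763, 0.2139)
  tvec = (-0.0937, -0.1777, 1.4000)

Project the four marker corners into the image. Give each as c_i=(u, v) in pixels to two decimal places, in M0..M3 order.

c0=(215.91, 196.24) c1=(313.70, 205.33) c2=(350.39, 102.48) c3=(252.63, 101.69)

Intrinsics K: fx=854.2, fy=740.1, cx=338.6, cy=244.5
Marker side s = 0.205 m; corners in marker frame (Z=0):
  M0 = (-0.1025, +0.1025, 0)
  M1 = (+0.1025, +0.1025, 0)
  M2 = (+0.1025, -0.1025, 0)
  M3 = (-0.1025, -0.1025, 0)
rvec = (-0.2954, 0.5763, 0.2139), |rvec| = θ = 0.68201 rad = 39.076°
Rodrigues: sinθ=0.63035, 1−cosθ=0.22369; R = I + sinθ·[k]× + (1−cosθ)·[k]×²:
    [+0.81827 -0.27957 +0.50226]
    [+0.11583 +0.93603 +0.33231]
    [-0.56304 -0.21374 +0.79831]
t = (-0.0937, -0.1777, 1.4000) m
M0: Pc = R·M0+t = (-0.20623, -0.09363, +1.43580); u = 854.2·(-0.20623)/1.43580 + 338.6 = 215.9085, v = 740.1·(-0.09363)/1.43580 + 244.5 = 196.2378
M1: Pc = R·M1+t = (-0.03848, -0.06988, +1.32038); u = 854.2·(-0.03848)/1.32038 + 338.6 = 313.7040, v = 740.1·(-0.06988)/1.32038 + 244.5 = 205.3284
M2: Pc = R·M2+t = (+0.01883, -0.26177, +1.36420); u = 854.2·(+0.01883)/1.36420 + 338.6 = 350.3899, v = 740.1·(-0.26177)/1.36420 + 244.5 = 102.4849
M3: Pc = R·M3+t = (-0.14892, -0.28552, +1.47962); u = 854.2·(-0.14892)/1.47962 + 338.6 = 252.6286, v = 740.1·(-0.28552)/1.47962 + 244.5 = 101.6863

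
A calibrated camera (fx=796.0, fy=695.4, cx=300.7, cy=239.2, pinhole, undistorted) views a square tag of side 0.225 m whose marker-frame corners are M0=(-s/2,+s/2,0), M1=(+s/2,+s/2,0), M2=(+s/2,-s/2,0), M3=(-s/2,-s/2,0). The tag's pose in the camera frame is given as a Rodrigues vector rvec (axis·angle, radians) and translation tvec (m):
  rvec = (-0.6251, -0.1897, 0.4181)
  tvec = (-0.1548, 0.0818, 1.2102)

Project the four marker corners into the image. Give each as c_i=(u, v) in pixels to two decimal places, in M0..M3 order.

c0=(96.21, 309.67) c1=(238.50, 368.16) c2=(289.87, 265.40) c3=(163.15, 212.29)

Intrinsics K: fx=796.0, fy=695.4, cx=300.7, cy=239.2
Marker side s = 0.225 m; corners in marker frame (Z=0):
  M0 = (-0.1125, +0.1125, 0)
  M1 = (+0.1125, +0.1125, 0)
  M2 = (+0.1125, -0.1125, 0)
  M3 = (-0.1125, -0.1125, 0)
rvec = (-0.6251, -0.1897, 0.4181), |rvec| = θ = 0.77559 rad = 44.438°
Rodrigues: sinθ=0.70014, 1−cosθ=0.28599; R = I + sinθ·[k]× + (1−cosθ)·[k]×²:
    [+0.89978 -0.32105 -0.29550]
    [+0.43380 +0.73112 +0.52658]
    [+0.04699 -0.60200 +0.79712]
t = (-0.1548, 0.0818, 1.2102) m
M0: Pc = R·M0+t = (-0.29214, +0.11525, +1.13719); u = 796.0·(-0.29214)/1.13719 + 300.7 = 96.2080, v = 695.4·(+0.11525)/1.13719 + 239.2 = 309.6748
M1: Pc = R·M1+t = (-0.08969, +0.21285, +1.14776); u = 796.0·(-0.08969)/1.14776 + 300.7 = 238.4962, v = 695.4·(+0.21285)/1.14776 + 239.2 = 368.1625
M2: Pc = R·M2+t = (-0.01746, +0.04835, +1.28321); u = 796.0·(-0.01746)/1.28321 + 300.7 = 289.8713, v = 695.4·(+0.04835)/1.28321 + 239.2 = 265.4032
M3: Pc = R·M3+t = (-0.21991, -0.04925, +1.27264); u = 796.0·(-0.21991)/1.27264 + 300.7 = 163.1539, v = 695.4·(-0.04925)/1.27264 + 239.2 = 212.2868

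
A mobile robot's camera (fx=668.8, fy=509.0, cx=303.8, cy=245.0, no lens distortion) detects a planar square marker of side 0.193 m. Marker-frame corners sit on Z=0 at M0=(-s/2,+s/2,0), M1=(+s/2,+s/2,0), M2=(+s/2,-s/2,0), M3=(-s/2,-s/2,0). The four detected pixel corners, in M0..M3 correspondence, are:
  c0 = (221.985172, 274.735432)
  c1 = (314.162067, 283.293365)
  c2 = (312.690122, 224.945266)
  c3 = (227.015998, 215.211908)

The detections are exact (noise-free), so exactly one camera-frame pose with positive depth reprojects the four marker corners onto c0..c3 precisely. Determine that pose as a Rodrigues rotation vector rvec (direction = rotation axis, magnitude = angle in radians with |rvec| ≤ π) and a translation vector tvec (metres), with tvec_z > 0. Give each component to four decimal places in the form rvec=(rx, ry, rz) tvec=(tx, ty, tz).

rvec=(-0.5598, -0.2642, 0.0671) tvec=(-0.0724, 0.0099, 1.4185)

Intrinsics K: fx=668.8, fy=509.0, cx=303.8, cy=245.0
Marker side s = 0.193 m; corners in marker frame (Z=0):
  M0 = (-0.0965, +0.0965, 0)
  M1 = (+0.0965, +0.0965, 0)
  M2 = (+0.0965, -0.0965, 0)
  M3 = (-0.0965, -0.0965, 0)
Detected image corners:
  c0 = (221.985172, 274.735432) px
  c1 = (314.162067, 283.293365) px
  c2 = (312.690122, 224.945266) px
  c3 = (227.015998, 215.211908) px
Planar DLT: solve 8×8 A·h = b for H (H[2,2]=1):
  H  [+503.61631 -109.99512 +269.68910]
  H  [+87.83185 +211.57549 +248.54958]
  H  [+0.16163 -0.37566 +1.00000]
B = K⁻¹H; ‖b₁‖=0.704948, ‖b₂‖=0.704948; λ = 2/(‖b₁‖+‖b₂‖) = 1.418544, sign → tz>0 ⇒ λ=+1.418544
r₁ = λ·B[:,0] = (+0.96403,+0.13442,+0.22928); r₂ = λ·B[:,1] = (+0.00876,+0.84614,-0.53289)
r₃ = r₁×r₂ = (-0.26564,+0.51573,+0.81453); SVD([r₁ r₂ r₃]) → R = UVᵀ:
  R  [+0.96403 +0.00876 -0.26564]
  R  [+0.13442 +0.84614 +0.51573]
  R  [+0.22928 -0.53289 +0.81453]
t = (-0.07235, +0.00989, +1.41854) m
tr R = 2.624708; θ = arccos((tr R − 1)/2) = 0.622619 rad = 35.673°
axis k = ((R−Rᵀ)₃₂, (R−Rᵀ)₁₃, (R−Rᵀ)₂₁) / (2 sinθ) = (-0.899072, -0.424337, +0.107740)
rvec = θ·k = (-0.559779, -0.264200, +0.067081)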